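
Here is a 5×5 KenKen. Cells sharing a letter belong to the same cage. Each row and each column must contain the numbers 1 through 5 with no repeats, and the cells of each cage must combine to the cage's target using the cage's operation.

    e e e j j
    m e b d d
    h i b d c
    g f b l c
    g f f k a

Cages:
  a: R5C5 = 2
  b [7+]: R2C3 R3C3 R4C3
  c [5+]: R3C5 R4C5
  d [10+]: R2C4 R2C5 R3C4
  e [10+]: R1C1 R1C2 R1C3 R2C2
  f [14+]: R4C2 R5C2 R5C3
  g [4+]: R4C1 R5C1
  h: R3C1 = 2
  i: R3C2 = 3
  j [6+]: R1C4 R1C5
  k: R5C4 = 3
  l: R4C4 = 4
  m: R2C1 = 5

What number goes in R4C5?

1

Cage m is a single given cell, which forces R2C1 = 5.
Cage h is given, which forces R3C1 = 2.
Cage i is a single given cell, so R3C2 = 3.
The 3 cells of cage f must have sum 14, so R4C2 = 5.
L is a freebie; hence R4C4 = 4.
Cage f has sum 14, so R5C2 = 4.
The 3 cells of cage f must have sum 14, so R5C3 = 5.
K is a freebie; hence R5C4 = 3.
Cage a is a single given cell, which forces R5C5 = 2.
Cage d has sum 10, leaving R3C4 = 5.
The two cells of cage c must have sum 5, so R3C5 = 4.
Cage g's pair has sum 4; hence R4C1 = 3.
Cage c's pair has sum 5, which forces R4C5 = 1.
3 is placed in row 5, so R5C1 = 1.
Column 1 now contains 3, so R1C1 = 4.
Cage e has sum 10, leaving R1C3 = 3.
Cage j needs two cells with sum 6; hence R1C4 = 1.
Column 5 already has 1, which forces R1C5 = 5.
The 3 cells of cage b must have sum 7; hence R2C3 = 4.
The 3 cells of cage d must have sum 10, which forces R2C4 = 2.
4 is placed in column 5, so R2C5 = 3.
4 is placed in row 3; hence R3C3 = 1.
Row 4 already has 1, leaving R4C3 = 2.
1 is placed in row 1, so R1C2 = 2.
Row 2 now contains 2, which forces R2C2 = 1.
Filled in: 4 2 3 1 5 / 5 1 4 2 3 / 2 3 1 5 4 / 3 5 2 4 1 / 1 4 5 3 2.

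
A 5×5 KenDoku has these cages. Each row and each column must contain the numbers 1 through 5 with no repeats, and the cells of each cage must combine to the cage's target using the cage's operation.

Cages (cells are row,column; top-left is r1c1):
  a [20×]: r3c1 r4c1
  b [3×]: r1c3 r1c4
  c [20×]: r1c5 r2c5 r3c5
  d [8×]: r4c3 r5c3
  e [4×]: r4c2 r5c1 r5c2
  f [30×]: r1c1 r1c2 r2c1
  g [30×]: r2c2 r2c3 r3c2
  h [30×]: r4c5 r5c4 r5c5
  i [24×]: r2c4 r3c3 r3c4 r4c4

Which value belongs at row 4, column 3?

4

Row 1 needs a 4, and only r1c5 is open for it.
The only place for 4 in row 2 is r2c4.
In row 2, 1 can only go at r2c5, so r2c5 = 1.
Column 5 now contains 1, so r3c5 = 5.
Row 3 now contains 5, so r3c1 = 4.
Cage a's pair has product 20; hence r4c1 = 5.
Cage h has product 30, so r5c4 = 5.
Cage f has product 30, which forces r1c2 = 5.
Cage g needs product 30; hence r2c3 = 5.
In row 1, 2 can only go at r1c1, so r1c1 = 2.
Column 1 now contains 2, which forces r2c1 = 3.
Row 2 now contains 3, so r2c2 = 2.
Column 2 already has 2, which forces r3c2 = 3.
Cage e needs product 4, so r4c2 = 1.
Column 1 now contains 2; hence r5c1 = 1.
Cage e needs product 4, so r5c2 = 4.
Row 5 already has 4; hence r5c3 = 2.
2 is placed in row 5, so r5c5 = 3.
Column 3 already has 2, leaving r3c3 = 1.
Cage i has product 24, so r3c4 = 2.
Column 3 already has 2, which forces r4c3 = 4.
Cage i needs product 24, which forces r4c4 = 3.
3 is placed in column 5; hence r4c5 = 2.
1 is placed in column 3, leaving r1c3 = 3.
Column 4 already has 3, which forces r1c4 = 1.
Filled in: 2 5 3 1 4 / 3 2 5 4 1 / 4 3 1 2 5 / 5 1 4 3 2 / 1 4 2 5 3.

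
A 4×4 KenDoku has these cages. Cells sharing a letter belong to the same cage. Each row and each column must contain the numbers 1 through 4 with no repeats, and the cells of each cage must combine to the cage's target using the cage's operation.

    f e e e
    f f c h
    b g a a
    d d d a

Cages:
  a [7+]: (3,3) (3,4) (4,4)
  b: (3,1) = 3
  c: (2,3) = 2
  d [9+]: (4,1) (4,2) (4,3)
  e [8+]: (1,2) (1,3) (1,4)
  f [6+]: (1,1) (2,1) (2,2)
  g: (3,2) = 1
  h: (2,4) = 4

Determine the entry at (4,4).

1

Cage c is a single given cell; hence (2,3) = 2.
Cage h is a single given cell; hence (2,4) = 4.
Cage b is given, so (3,1) = 3.
Cage g is a single given cell; hence (3,2) = 1.
Row 3 already has 1, leaving (3,3) = 4.
Row 3 already has 1, which forces (3,4) = 2.
4 is placed in column 3, so (4,3) = 3.
Row 4 now contains 3, so (4,4) = 1.
Cage f needs sum 6, leaving (1,1) = 2.
The 3 cells of cage e must have sum 8, leaving (1,2) = 4.
Column 3 now contains 3, leaving (1,3) = 1.
1 is placed in column 4, so (1,4) = 3.
Column 1 now contains 3, leaving (2,1) = 1.
Column 2 already has 1, which forces (2,2) = 3.
Column 1 already has 2, leaving (4,1) = 4.
4 is placed in column 2; hence (4,2) = 2.
Completed grid: 2 4 1 3 / 1 3 2 4 / 3 1 4 2 / 4 2 3 1.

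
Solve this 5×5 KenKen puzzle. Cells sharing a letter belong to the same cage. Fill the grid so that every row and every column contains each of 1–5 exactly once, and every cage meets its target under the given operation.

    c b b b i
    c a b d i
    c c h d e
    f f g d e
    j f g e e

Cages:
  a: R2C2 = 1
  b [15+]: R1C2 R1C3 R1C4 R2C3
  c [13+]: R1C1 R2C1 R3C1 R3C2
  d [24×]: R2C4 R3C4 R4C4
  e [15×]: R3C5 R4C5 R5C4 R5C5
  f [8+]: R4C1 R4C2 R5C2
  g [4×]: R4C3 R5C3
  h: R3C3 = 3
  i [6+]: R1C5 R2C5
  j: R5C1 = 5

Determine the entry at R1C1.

A is a freebie; hence R2C2 = 1.
H is a freebie; hence R3C3 = 3.
Cage j is given, which forces R5C1 = 5.
Cage e has product 15, so R5C4 = 1.
Row 5 now contains 5, leaving R5C5 = 3.
Cage g needs two cells with product 4; hence R4C3 = 1.
1 is placed in row 4; hence R4C5 = 5.
1 is placed in row 5, which forces R5C3 = 4.
The 4 cells of cage b must have sum 15, which forces R1C3 = 2.
Row 1 already has 2; hence R1C5 = 4.
Column 3 already has 4, leaving R2C3 = 5.
4 is placed in column 5, which forces R2C5 = 2.
Column 5 already has 5; hence R3C5 = 1.
1 is placed in row 4; hence R4C1 = 2.
Cage f needs sum 8, which forces R4C2 = 4.
4 is placed in row 4; hence R4C4 = 3.
4 is placed in row 5, which forces R5C2 = 2.
Cage c needs sum 13, so R1C1 = 1.
Cage b has sum 15, which forces R1C2 = 3.
Column 4 now contains 3, so R1C4 = 5.
Cage c has sum 13; hence R2C1 = 3.
Column 4 now contains 3, so R2C4 = 4.
Column 1 now contains 2; hence R3C1 = 4.
Column 2 already has 4; hence R3C2 = 5.
The 3 cells of cage d must have product 24, so R3C4 = 2.
The full grid is 1 3 2 5 4 / 3 1 5 4 2 / 4 5 3 2 1 / 2 4 1 3 5 / 5 2 4 1 3.

1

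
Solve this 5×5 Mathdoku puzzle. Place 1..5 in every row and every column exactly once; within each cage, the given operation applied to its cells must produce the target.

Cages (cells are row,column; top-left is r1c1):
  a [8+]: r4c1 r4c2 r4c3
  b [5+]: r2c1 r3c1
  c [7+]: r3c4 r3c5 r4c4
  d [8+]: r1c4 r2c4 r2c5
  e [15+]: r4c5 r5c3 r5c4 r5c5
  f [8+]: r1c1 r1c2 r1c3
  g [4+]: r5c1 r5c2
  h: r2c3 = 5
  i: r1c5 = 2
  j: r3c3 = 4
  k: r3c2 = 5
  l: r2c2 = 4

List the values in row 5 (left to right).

1 3 2 4 5

Cage i is given; hence r1c5 = 2.
Cage l is a single given cell, leaving r2c2 = 4.
Cage h is a single given cell, leaving r2c3 = 5.
Cage k is a single given cell, leaving r3c2 = 5.
Cage j is a single given cell; hence r3c3 = 4.
Cage f needs sum 8, which forces r1c1 = 4.
4 is placed in column 1; hence r4c1 = 5.
Cage d has sum 8, leaving r2c4 = 2.
2 is placed in column 4, which forces r3c4 = 1.
1 is placed in row 3; hence r3c5 = 3.
Column 5 already has 3; hence r4c5 = 4.
Column 5 already has 4; hence r5c5 = 5.
The 3 cells of cage d must have sum 8, which forces r1c4 = 5.
2 is placed in row 2, so r2c1 = 3.
Column 5 already has 3, leaving r2c5 = 1.
Row 3 already has 3, so r3c1 = 2.
Row 4 already has 4, which forces r4c4 = 3.
Column 1 now contains 3; hence r5c1 = 1.
1 is placed in row 5, leaving r5c2 = 3.
Cage e has sum 15; hence r5c3 = 2.
5 is placed in row 5; hence r5c4 = 4.
Column 2 already has 3, which forces r1c2 = 1.
Cage f has sum 8; hence r1c3 = 3.
The 3 cells of cage a must have sum 8, so r4c2 = 2.
2 is placed in column 3, so r4c3 = 1.
Filled in: 4 1 3 5 2 / 3 4 5 2 1 / 2 5 4 1 3 / 5 2 1 3 4 / 1 3 2 4 5.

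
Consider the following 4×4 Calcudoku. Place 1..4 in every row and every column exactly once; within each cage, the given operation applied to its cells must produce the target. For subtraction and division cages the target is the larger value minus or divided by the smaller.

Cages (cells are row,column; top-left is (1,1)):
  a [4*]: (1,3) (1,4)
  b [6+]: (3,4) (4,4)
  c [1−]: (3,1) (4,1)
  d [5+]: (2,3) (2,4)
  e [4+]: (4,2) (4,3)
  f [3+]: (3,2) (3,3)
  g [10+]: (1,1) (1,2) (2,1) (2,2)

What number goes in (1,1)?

In row 3, 3 can only go at (3,1), so (3,1) = 3.
Row 1 needs a 3, and only (1,2) is open for it.
3 is placed in column 2, which forces (4,2) = 1.
Cage e's pair has sum 4, which forces (4,3) = 3.
Column 2 already has 1, which forces (3,2) = 2.
The two cells of cage f must have sum 3, leaving (3,3) = 1.
2 is placed in row 3, leaving (3,4) = 4.
Column 4 now contains 4, which forces (4,4) = 2.
1 is placed in column 3; hence (1,3) = 4.
Column 4 now contains 4, so (1,4) = 1.
Column 2 now contains 2, leaving (2,2) = 4.
Column 3 now contains 4, which forces (2,3) = 2.
1 is placed in column 4, so (2,4) = 3.
Row 4 already has 2; hence (4,1) = 4.
Row 1 already has 1, which forces (1,1) = 2.
Row 2 now contains 2, leaving (2,1) = 1.
Completed grid: 2 3 4 1 / 1 4 2 3 / 3 2 1 4 / 4 1 3 2.

2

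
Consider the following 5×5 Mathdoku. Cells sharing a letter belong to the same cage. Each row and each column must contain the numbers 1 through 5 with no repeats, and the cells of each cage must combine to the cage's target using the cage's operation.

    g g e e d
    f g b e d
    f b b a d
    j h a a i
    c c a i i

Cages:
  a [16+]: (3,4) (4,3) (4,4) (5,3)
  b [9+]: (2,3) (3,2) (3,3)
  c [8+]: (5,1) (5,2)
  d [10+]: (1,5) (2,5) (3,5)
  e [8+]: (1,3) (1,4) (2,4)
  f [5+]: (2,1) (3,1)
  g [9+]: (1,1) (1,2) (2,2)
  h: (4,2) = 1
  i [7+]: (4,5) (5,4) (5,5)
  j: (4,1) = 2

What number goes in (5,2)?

3

Cage j is given, leaving (4,1) = 2.
Cage h is a single given cell; hence (4,2) = 1.
Row 5 needs a 4, and only (5,3) is open for it.
Column 1 needs a 5, and only (5,1) is open for it.
Row 5 already has 5, which forces (5,2) = 3.
Cage g has sum 9, leaving (1,1) = 3.
Cage i needs sum 7; hence (4,5) = 4.
Cage a needs sum 16, which forces (3,4) = 4.
The two cells of cage f must have sum 5, which forces (2,1) = 4.
Row 2 now contains 4, which forces (2,2) = 2.
Row 3 already has 4, which forces (3,1) = 1.
Column 2 now contains 2; hence (3,2) = 5.
Row 3 now contains 5, which forces (3,3) = 3.
Row 3 now contains 3; hence (3,5) = 2.
3 is placed in column 3, so (4,3) = 5.
Row 4 already has 5, leaving (4,4) = 3.
2 is placed in column 5, which forces (5,5) = 1.
Column 2 now contains 2; hence (1,2) = 4.
2 is placed in column 5, leaving (1,5) = 5.
3 is placed in column 3; hence (2,3) = 1.
Row 2 already has 1, which forces (2,4) = 5.
The 3 cells of cage d must have sum 10; hence (2,5) = 3.
Row 5 now contains 1, which forces (5,4) = 2.
Column 3 already has 1, so (1,3) = 2.
Column 4 now contains 2, which forces (1,4) = 1.
The full grid is 3 4 2 1 5 / 4 2 1 5 3 / 1 5 3 4 2 / 2 1 5 3 4 / 5 3 4 2 1.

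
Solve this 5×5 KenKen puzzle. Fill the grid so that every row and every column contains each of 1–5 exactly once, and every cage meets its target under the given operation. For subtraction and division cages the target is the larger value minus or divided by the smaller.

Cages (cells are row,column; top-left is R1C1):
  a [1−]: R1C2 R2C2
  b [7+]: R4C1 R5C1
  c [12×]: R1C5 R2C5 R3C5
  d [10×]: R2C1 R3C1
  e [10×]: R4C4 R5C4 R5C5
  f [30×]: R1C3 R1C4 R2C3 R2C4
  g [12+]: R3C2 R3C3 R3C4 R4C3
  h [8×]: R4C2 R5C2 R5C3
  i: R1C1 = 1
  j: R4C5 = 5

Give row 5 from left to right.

3 1 4 5 2

I is a freebie, leaving R1C1 = 1.
J is a freebie; hence R4C5 = 5.
Cage e needs product 10, so R5C4 = 5.
Row 5 needs a 3, and only R5C1 is open for it.
3 is placed in column 1; hence R4C1 = 4.
In row 4, 3 can only go at R4C3, so R4C3 = 3.
The only place for 4 in column 4 is R3C4.
The 4 cells of cage g must have sum 12, which forces R3C2 = 3.
Cage g has sum 12, which forces R3C3 = 2.
3 is placed in row 3, so R3C5 = 1.
Column 5 already has 1; hence R5C5 = 2.
Column 3 now contains 2, which forces R1C3 = 5.
Cage d's pair has product 10; hence R2C1 = 2.
Cage f has product 30; hence R2C3 = 1.
Row 2 now contains 2, so R2C4 = 3.
Row 2 already has 3, which forces R2C5 = 4.
2 is placed in row 3; hence R3C1 = 5.
The 3 cells of cage h must have product 8, which forces R4C2 = 2.
Cage e has product 10, so R4C4 = 1.
1 is placed in column 3, so R5C3 = 4.
2 is placed in column 2, leaving R1C2 = 4.
Column 4 already has 3, which forces R1C4 = 2.
4 is placed in column 5, which forces R1C5 = 3.
4 is placed in row 2; hence R2C2 = 5.
Row 5 already has 4, so R5C2 = 1.
Completed grid: 1 4 5 2 3 / 2 5 1 3 4 / 5 3 2 4 1 / 4 2 3 1 5 / 3 1 4 5 2.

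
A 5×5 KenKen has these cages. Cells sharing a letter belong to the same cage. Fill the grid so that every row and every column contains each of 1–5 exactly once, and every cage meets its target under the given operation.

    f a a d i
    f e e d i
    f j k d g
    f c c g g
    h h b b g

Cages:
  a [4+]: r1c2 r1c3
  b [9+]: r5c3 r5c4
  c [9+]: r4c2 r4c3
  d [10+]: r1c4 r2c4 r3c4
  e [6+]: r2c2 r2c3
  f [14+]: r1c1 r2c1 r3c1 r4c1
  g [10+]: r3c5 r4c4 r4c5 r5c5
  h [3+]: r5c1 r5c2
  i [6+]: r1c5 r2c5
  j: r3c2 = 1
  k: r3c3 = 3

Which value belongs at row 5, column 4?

Cage j is a single given cell; hence r3c2 = 1.
K is a freebie, leaving r3c3 = 3.
Column 2 now contains 1, which forces r5c2 = 2.
Column 2 now contains 1, leaving r1c2 = 3.
Column 3 already has 3, so r1c3 = 1.
Column 3 already has 1, which forces r2c3 = 2.
Row 5 already has 2, leaving r5c1 = 1.
The two cells of cage e must have sum 6, so r2c2 = 4.
Row 2 now contains 4, so r2c5 = 1.
Column 2 now contains 4, which forces r4c2 = 5.
5 is placed in row 4, leaving r4c3 = 4.
Column 3 already has 4, which forces r5c3 = 5.
Row 5 already has 5, so r5c4 = 4.
4 is placed in row 5, leaving r5c5 = 3.
The two cells of cage i must have sum 6; hence r1c5 = 5.
Row 2 already has 1, leaving r2c4 = 3.
The 4 cells of cage g must have sum 10, leaving r3c5 = 4.
Cage g has sum 10; hence r4c4 = 1.
Column 5 now contains 3, which forces r4c5 = 2.
Cage f has sum 14, which forces r1c1 = 4.
5 is placed in row 1, which forces r1c4 = 2.
Row 2 already has 3, leaving r2c1 = 5.
The 4 cells of cage f must have sum 14, leaving r3c1 = 2.
The 3 cells of cage d must have sum 10; hence r3c4 = 5.
Row 4 already has 2; hence r4c1 = 3.
Filled in: 4 3 1 2 5 / 5 4 2 3 1 / 2 1 3 5 4 / 3 5 4 1 2 / 1 2 5 4 3.

4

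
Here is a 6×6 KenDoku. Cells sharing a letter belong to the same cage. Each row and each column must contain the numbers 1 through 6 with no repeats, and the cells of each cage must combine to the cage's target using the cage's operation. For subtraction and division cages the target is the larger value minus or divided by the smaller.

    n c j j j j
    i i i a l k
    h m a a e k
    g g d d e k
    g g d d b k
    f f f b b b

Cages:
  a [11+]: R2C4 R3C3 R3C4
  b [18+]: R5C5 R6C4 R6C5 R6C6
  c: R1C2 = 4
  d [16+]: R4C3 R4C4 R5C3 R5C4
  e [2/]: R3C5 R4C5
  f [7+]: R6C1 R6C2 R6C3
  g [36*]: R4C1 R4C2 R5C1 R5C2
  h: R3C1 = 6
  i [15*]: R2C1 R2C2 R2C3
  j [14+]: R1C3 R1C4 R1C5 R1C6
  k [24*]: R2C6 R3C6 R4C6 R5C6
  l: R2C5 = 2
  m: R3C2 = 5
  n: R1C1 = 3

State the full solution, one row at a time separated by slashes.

N is a freebie, so R1C1 = 3.
C is a freebie, so R1C2 = 4.
Cage l is given, leaving R2C5 = 2.
Cage h is a single given cell, leaving R3C1 = 6.
Cage m is given, leaving R3C2 = 5.
The two cells of cage e must have quotient 2; hence R3C5 = 3.
Cage e needs two cells with quotient 2, which forces R4C5 = 6.
Row 4 already has 6, leaving R4C2 = 3.
Cage g needs product 36, which forces R5C2 = 6.
The 3 cells of cage i must have product 15, so R2C1 = 5.
Column 2 now contains 3, which forces R2C2 = 1.
The 3 cells of cage i must have product 15, leaving R2C3 = 3.
Row 2 already has 5, which forces R2C4 = 6.
3 is placed in row 2, leaving R2C6 = 4.
1 is placed in column 2, which forces R6C2 = 2.
Column 4 now contains 6, so R6C4 = 3.
Row 6 already has 3; hence R6C6 = 6.
The 4 cells of cage j must have sum 14, so R1C3 = 6.
Cage k needs product 24, which forces R5C6 = 3.
Row 3 needs a 2, and only R3C6 is open for it.
The 4 cells of cage j must have sum 14; hence R1C4 = 2.
Column 6 already has 2, leaving R4C6 = 1.
The 4 cells of cage j must have sum 14, so R1C5 = 1.
Column 6 already has 1, leaving R1C6 = 5.
1 is placed in row 4, which forces R4C1 = 2.
Row 4 now contains 2; hence R4C3 = 5.
Row 4 now contains 5, so R4C4 = 4.
The 4 cells of cage g must have product 36, leaving R5C1 = 1.
5 is placed in column 3, so R5C3 = 2.
Column 4 now contains 4; hence R5C4 = 5.
5 is placed in row 5, so R5C5 = 4.
Column 1 already has 1; hence R6C1 = 4.
4 is placed in row 6, so R6C3 = 1.
Column 5 now contains 4, which forces R6C5 = 5.
Column 3 already has 1, leaving R3C3 = 4.
Column 4 now contains 4, so R3C4 = 1.

3 4 6 2 1 5 / 5 1 3 6 2 4 / 6 5 4 1 3 2 / 2 3 5 4 6 1 / 1 6 2 5 4 3 / 4 2 1 3 5 6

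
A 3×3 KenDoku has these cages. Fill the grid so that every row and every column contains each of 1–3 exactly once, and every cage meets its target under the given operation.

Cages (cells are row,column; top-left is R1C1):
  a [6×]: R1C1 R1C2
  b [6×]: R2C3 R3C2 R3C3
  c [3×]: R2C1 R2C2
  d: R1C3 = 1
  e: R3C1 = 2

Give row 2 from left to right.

D is a freebie, which forces R1C3 = 1.
Cage e is a single given cell, which forces R3C1 = 2.
Row 3 already has 2; hence R3C3 = 3.
2 is placed in column 1; hence R1C1 = 3.
Cage a's pair has product 6; hence R1C2 = 2.
Column 1 already has 3, which forces R2C1 = 1.
1 is placed in row 2, leaving R2C2 = 3.
3 is placed in column 3, which forces R2C3 = 2.
Row 3 now contains 3; hence R3C2 = 1.
Completed grid: 3 2 1 / 1 3 2 / 2 1 3.

1 3 2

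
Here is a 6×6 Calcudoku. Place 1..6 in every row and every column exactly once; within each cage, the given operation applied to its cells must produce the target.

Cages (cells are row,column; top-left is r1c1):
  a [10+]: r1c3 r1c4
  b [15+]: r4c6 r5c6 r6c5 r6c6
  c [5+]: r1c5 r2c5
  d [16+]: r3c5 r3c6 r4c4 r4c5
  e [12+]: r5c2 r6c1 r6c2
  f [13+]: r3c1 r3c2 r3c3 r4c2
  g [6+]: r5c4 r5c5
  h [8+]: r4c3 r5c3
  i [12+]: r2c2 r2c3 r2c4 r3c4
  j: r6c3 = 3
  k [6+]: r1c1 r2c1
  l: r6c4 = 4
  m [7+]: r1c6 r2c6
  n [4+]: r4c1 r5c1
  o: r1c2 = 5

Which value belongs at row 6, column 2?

Cage o is given, which forces r1c2 = 5.
J is a freebie, so r6c3 = 3.
Cage l is a single given cell, so r6c4 = 4.
Cage a needs two cells with sum 10; hence r1c3 = 4.
Column 4 now contains 4; hence r1c4 = 6.
R4c1 and r5c1 in column 1 are {1, 3}; hence r1c1 = 2.
The two cells of cage k must have sum 6, so r2c1 = 4.
The two cells of cage c must have sum 5; hence r1c5 = 3.
The two cells of cage m must have sum 7, which forces r1c6 = 1.
The two cells of cage c must have sum 5, so r2c5 = 2.
The two cells of cage m must have sum 7, leaving r2c6 = 6.
Cage f needs sum 13, leaving r3c3 = 1.
6 is placed in row 2, leaving r2c2 = 3.
Column 3 already has 1; hence r2c3 = 5.
Cage i needs sum 12; hence r2c4 = 1.
Cage i has sum 12, which forces r3c4 = 3.
Cage b has sum 15, which forces r6c6 = 2.
The 3 cells of cage e must have sum 12, leaving r6c1 = 5.
Row 6 already has 5, which forces r6c5 = 6.
5 is placed in column 1, which forces r3c1 = 6.
6 is placed in column 5, leaving r3c5 = 4.
The 4 cells of cage d must have sum 16; hence r3c6 = 5.
The 4 cells of cage d must have sum 16; hence r4c4 = 2.
Cage d has sum 16; hence r4c5 = 5.
Cage e needs sum 12, so r5c2 = 6.
Row 5 already has 6, so r5c3 = 2.
Column 4 already has 2, which forces r5c4 = 5.
Column 5 already has 4, leaving r5c5 = 1.
Row 6 now contains 6, which forces r6c2 = 1.
Row 3 now contains 4, so r3c2 = 2.
Cage n's pair has sum 4, so r4c1 = 1.
Row 4 now contains 2, so r4c2 = 4.
Row 4 now contains 2, leaving r4c3 = 6.
4 is placed in row 4, which forces r4c6 = 3.
Row 5 now contains 1, leaving r5c1 = 3.
3 is placed in column 6, so r5c6 = 4.
Filled in: 2 5 4 6 3 1 / 4 3 5 1 2 6 / 6 2 1 3 4 5 / 1 4 6 2 5 3 / 3 6 2 5 1 4 / 5 1 3 4 6 2.

1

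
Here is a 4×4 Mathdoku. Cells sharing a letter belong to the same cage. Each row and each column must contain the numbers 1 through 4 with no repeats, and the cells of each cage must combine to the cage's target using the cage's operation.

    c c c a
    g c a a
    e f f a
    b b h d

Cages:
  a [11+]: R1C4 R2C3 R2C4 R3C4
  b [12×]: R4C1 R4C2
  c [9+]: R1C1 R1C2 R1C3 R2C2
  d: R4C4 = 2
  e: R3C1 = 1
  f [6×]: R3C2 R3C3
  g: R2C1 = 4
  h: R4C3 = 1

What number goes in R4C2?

Cage g is a single given cell, so R2C1 = 4.
Cage e is given, leaving R3C1 = 1.
Column 1 now contains 4, so R4C1 = 3.
Row 4 already has 3, so R4C2 = 4.
Cage h is a single given cell, which forces R4C3 = 1.
Cage d is a single given cell; hence R4C4 = 2.
Column 1 already has 3; hence R1C1 = 2.
Cage c has sum 9, so R1C2 = 1.
The 4 cells of cage a must have sum 11, which forces R2C3 = 3.
Cage a has sum 11, so R2C4 = 1.
Column 3 already has 3, which forces R3C3 = 2.
Column 3 already has 3, which forces R1C3 = 4.
Row 1 already has 4, which forces R1C4 = 3.
3 is placed in row 2; hence R2C2 = 2.
2 is placed in row 3, which forces R3C2 = 3.
Column 4 already has 3, so R3C4 = 4.
Completed grid: 2 1 4 3 / 4 2 3 1 / 1 3 2 4 / 3 4 1 2.

4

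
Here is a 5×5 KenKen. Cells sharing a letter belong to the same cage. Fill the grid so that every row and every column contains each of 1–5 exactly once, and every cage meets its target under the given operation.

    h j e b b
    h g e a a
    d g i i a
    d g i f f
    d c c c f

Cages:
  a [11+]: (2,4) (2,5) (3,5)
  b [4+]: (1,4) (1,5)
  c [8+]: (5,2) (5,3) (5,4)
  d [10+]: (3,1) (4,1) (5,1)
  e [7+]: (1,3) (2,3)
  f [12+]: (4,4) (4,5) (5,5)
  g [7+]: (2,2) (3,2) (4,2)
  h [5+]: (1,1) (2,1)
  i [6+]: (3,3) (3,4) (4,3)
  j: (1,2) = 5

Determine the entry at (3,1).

5

Cage j is a single given cell, which forces (1,2) = 5.
Column 2 needs a 3, and only (5,2) is open for it.
In row 5, 2 can only go at (5,1), so (5,1) = 2.
In row 1, 2 can only go at (1,3), so (1,3) = 2.
The two cells of cage e must have sum 7, leaving (2,3) = 5.
The only place for 4 in row 1 is (1,1).
Column 1 now contains 4, which forces (2,1) = 1.
In row 2, 3 can only go at (2,5), so (2,5) = 3.
Cage b needs two cells with sum 4, so (1,4) = 3.
Column 5 already has 3, so (1,5) = 1.
Cage a needs sum 11, which forces (2,4) = 4.
Cage a needs sum 11, leaving (3,5) = 4.
3 is placed in column 4, leaving (4,4) = 5.
5 is placed in row 4, so (4,5) = 2.
Column 4 already has 4, which forces (5,4) = 1.
4 is placed in column 5, leaving (5,5) = 5.
Row 2 already has 4; hence (2,2) = 2.
Cage d needs sum 10, leaving (3,1) = 5.
Cage g needs sum 7, which forces (3,2) = 1.
Row 3 now contains 1, which forces (3,3) = 3.
Column 4 now contains 1; hence (3,4) = 2.
5 is placed in row 4, which forces (4,1) = 3.
The 3 cells of cage g must have sum 7, so (4,2) = 4.
Column 3 already has 3; hence (4,3) = 1.
Row 5 already has 1, so (5,3) = 4.
The full grid is 4 5 2 3 1 / 1 2 5 4 3 / 5 1 3 2 4 / 3 4 1 5 2 / 2 3 4 1 5.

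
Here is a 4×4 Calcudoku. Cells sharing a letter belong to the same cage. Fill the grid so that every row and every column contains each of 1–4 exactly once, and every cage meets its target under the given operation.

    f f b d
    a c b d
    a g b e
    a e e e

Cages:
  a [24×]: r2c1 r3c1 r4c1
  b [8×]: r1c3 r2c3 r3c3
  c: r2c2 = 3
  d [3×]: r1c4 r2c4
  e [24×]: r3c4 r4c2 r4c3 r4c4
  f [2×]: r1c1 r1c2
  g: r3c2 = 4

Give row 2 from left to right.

Cage c is given, so r2c2 = 3.
3 is placed in row 2, leaving r2c4 = 1.
G is a freebie, which forces r3c2 = 4.
Column 4 now contains 1; hence r1c4 = 3.
Column 4 already has 3, which forces r3c4 = 2.
Column 4 already has 2; hence r4c4 = 4.
Cage a has product 24, so r2c1 = 4.
Row 2 now contains 4, leaving r2c3 = 2.
2 is placed in row 3, leaving r3c1 = 3.
2 is placed in row 3, which forces r3c3 = 1.
Cage a has product 24, so r4c1 = 2.
Cage e has product 24; hence r4c2 = 1.
Cage e needs product 24, which forces r4c3 = 3.
Column 1 already has 2, leaving r1c1 = 1.
Column 2 now contains 1, so r1c2 = 2.
Column 3 now contains 2, which forces r1c3 = 4.
Completed grid: 1 2 4 3 / 4 3 2 1 / 3 4 1 2 / 2 1 3 4.

4 3 2 1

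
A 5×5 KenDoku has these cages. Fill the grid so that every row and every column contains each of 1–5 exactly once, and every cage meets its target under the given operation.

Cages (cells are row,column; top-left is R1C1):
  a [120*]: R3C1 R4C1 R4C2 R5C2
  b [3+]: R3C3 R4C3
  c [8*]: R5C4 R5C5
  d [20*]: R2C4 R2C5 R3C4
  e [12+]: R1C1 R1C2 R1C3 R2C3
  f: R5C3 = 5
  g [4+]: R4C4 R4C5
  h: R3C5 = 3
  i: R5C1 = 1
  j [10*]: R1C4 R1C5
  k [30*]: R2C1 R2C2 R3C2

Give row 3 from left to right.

2 5 1 4 3

Cage h is a single given cell, so R3C5 = 3.
Column 5 now contains 3, so R4C5 = 1.
I is a freebie, so R5C1 = 1.
F is a freebie, which forces R5C3 = 5.
The two cells of cage b must have sum 3, leaving R3C3 = 1.
Row 4 already has 1, which forces R4C3 = 2.
Row 4 already has 1, leaving R4C4 = 3.
Cage a has product 120, leaving R3C1 = 2.
Row 3 now contains 2, so R3C2 = 5.
5 is placed in row 3, so R3C4 = 4.
5 is placed in column 2, so R4C2 = 4.
Cage a has product 120, leaving R5C2 = 3.
Column 4 now contains 4, which forces R5C4 = 2.
Row 5 now contains 2, leaving R5C5 = 4.
2 is placed in column 4, which forces R1C4 = 5.
Cage j needs two cells with product 10; hence R1C5 = 2.
Cage k needs product 30; hence R2C1 = 3.
Column 2 now contains 3, so R2C2 = 2.
Row 2 now contains 3, which forces R2C3 = 4.
Cage d needs product 20, so R2C4 = 1.
The 3 cells of cage d must have product 20, which forces R2C5 = 5.
Row 4 now contains 4, so R4C1 = 5.
3 is placed in column 1, so R1C1 = 4.
Row 1 already has 2, so R1C2 = 1.
4 is placed in column 3, so R1C3 = 3.
Filled in: 4 1 3 5 2 / 3 2 4 1 5 / 2 5 1 4 3 / 5 4 2 3 1 / 1 3 5 2 4.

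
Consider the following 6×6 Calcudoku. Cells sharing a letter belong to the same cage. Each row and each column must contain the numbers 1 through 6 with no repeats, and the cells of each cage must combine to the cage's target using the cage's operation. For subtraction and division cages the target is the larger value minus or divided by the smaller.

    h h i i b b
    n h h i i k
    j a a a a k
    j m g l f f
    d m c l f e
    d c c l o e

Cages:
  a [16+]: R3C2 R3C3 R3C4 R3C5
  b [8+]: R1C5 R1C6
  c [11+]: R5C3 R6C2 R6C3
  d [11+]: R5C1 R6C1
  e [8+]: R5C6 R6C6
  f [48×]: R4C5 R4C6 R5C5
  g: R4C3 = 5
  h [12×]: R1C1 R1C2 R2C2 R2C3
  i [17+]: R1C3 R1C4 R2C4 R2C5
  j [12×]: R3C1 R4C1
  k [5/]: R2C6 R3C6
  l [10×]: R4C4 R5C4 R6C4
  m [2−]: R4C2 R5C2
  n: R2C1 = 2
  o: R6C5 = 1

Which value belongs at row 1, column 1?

1

Cage n is given, which forces R2C1 = 2.
G is a freebie; hence R4C3 = 5.
O is a freebie, leaving R6C5 = 1.
In column 1, 1 can only go at R1C1, so R1C1 = 1.
The only place for 4 in column 6 is R4C6.
Cage j needs two cells with product 12, which forces R3C1 = 4.
Row 4 now contains 4, which forces R4C1 = 3.
In row 3, 1 can only go at R3C6, so R3C6 = 1.
Column 6 now contains 1; hence R2C6 = 5.
Column 5 needs a 4, and only R2C5 is open for it.
The only place for 4 in column 4 is R1C4.
Row 1 now contains 4; hence R1C2 = 2.
The two cells of cage b must have sum 8, which forces R1C5 = 5.
Cage b needs two cells with sum 8; hence R1C6 = 3.
Row 1 already has 3, which forces R1C3 = 6.
Column 3 now contains 6; hence R2C3 = 1.
Cage i needs sum 17; hence R2C4 = 3.
Row 2 already has 1, leaving R2C2 = 6.
Column 2 now contains 6, leaving R4C2 = 1.
1 is placed in row 4, leaving R4C4 = 2.
Row 4 now contains 2, which forces R4C5 = 6.
Column 5 already has 6; hence R5C5 = 2.
2 is placed in row 5, so R5C6 = 6.
2 is placed in column 4, which forces R6C4 = 5.
Column 6 now contains 6, leaving R6C6 = 2.
The 4 cells of cage a must have sum 16, which forces R3C2 = 5.
The 4 cells of cage a must have sum 16, so R3C3 = 2.
Column 4 already has 5; hence R3C4 = 6.
Column 5 now contains 2, which forces R3C5 = 3.
Row 5 now contains 6, leaving R5C1 = 5.
The two cells of cage m must have difference 2, so R5C2 = 3.
Cage c needs sum 11, so R5C3 = 4.
Column 4 already has 5, so R5C4 = 1.
Row 6 already has 5, which forces R6C1 = 6.
Row 6 already has 5, so R6C2 = 4.
Cage c needs sum 11, leaving R6C3 = 3.
The full grid is 1 2 6 4 5 3 / 2 6 1 3 4 5 / 4 5 2 6 3 1 / 3 1 5 2 6 4 / 5 3 4 1 2 6 / 6 4 3 5 1 2.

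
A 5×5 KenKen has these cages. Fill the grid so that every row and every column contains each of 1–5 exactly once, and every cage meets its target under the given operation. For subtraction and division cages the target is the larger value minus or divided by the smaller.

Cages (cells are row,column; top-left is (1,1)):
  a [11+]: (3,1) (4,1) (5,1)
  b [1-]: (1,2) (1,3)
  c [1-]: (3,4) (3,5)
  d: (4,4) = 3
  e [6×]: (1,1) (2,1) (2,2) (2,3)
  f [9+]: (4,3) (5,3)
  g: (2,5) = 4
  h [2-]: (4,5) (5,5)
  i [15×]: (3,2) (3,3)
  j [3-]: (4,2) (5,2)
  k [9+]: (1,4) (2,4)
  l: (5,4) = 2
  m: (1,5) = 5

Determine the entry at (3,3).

Cage e has product 6, which forces (1,1) = 1.
M is a freebie, leaving (1,5) = 5.
G is a freebie; hence (2,5) = 4.
Cage d is a single given cell, which forces (4,4) = 3.
Cage l is a single given cell, which forces (5,4) = 2.
5 is placed in row 1; hence (1,4) = 4.
Row 2 now contains 4, so (2,4) = 5.
4 is placed in column 4; hence (3,4) = 1.
Cage h's pair has difference 2, so (4,5) = 1.
The two cells of cage h must have difference 2; hence (5,5) = 3.
Column 5 now contains 3, which forces (3,5) = 2.
Cage a has sum 11, which forces (4,1) = 2.
Row 4 already has 2; hence (4,2) = 4.
4 is placed in row 4, so (4,3) = 5.
Column 3 already has 5, which forces (5,3) = 4.
2 is placed in column 1, so (2,1) = 3.
Cage a needs sum 11; hence (3,1) = 4.
Cage i's pair has product 15, leaving (3,2) = 5.
Column 3 already has 5, which forces (3,3) = 3.
4 is placed in row 5, leaving (5,1) = 5.
Cage j needs two cells with difference 3, leaving (5,2) = 1.
Cage b's pair has difference 1; hence (1,2) = 3.
3 is placed in column 3, leaving (1,3) = 2.
Column 2 now contains 1; hence (2,2) = 2.
The 4 cells of cage e must have product 6, so (2,3) = 1.
The full grid is 1 3 2 4 5 / 3 2 1 5 4 / 4 5 3 1 2 / 2 4 5 3 1 / 5 1 4 2 3.

3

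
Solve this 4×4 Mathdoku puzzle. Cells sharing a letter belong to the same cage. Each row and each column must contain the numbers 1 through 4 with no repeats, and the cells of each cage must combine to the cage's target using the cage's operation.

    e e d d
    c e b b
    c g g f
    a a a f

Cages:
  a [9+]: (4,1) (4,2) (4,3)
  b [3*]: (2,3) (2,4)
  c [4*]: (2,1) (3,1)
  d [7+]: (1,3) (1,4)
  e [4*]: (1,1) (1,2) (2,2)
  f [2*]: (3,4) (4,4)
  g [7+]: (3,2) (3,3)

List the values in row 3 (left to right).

Row 1 needs a 2, and only (1,1) is open for it.
Cage e has product 4, leaving (1,2) = 1.
The 3 cells of cage e must have product 4, so (2,2) = 2.
Cage a needs sum 9, so (4,3) = 2.
Row 4 now contains 2, which forces (4,4) = 1.
The two cells of cage b must have product 3, leaving (2,3) = 1.
Column 4 already has 1, so (2,4) = 3.
Column 4 already has 1, which forces (3,4) = 2.
Cage d needs two cells with sum 7, which forces (1,3) = 3.
Column 4 now contains 3, so (1,4) = 4.
Row 2 now contains 1, so (2,1) = 4.
The two cells of cage c must have product 4, leaving (3,1) = 1.
Column 3 now contains 3, leaving (3,3) = 4.
4 is placed in column 1; hence (4,1) = 3.
3 is placed in row 4, so (4,2) = 4.
4 is placed in row 3, which forces (3,2) = 3.
Completed grid: 2 1 3 4 / 4 2 1 3 / 1 3 4 2 / 3 4 2 1.

1 3 4 2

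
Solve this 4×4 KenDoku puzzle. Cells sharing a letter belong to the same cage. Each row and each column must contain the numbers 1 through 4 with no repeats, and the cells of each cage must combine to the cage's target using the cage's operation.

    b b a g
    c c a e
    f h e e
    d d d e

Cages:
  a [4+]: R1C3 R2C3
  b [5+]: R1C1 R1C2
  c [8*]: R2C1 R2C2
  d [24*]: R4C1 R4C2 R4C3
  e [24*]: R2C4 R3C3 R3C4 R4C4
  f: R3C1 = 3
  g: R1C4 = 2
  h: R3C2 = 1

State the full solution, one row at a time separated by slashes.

1 4 3 2 / 4 2 1 3 / 3 1 2 4 / 2 3 4 1

Cage g is a single given cell, so R1C4 = 2.
F is a freebie, so R3C1 = 3.
H is a freebie, leaving R3C2 = 1.
Row 3 now contains 1; hence R3C4 = 4.
Cage b needs two cells with sum 5, so R1C1 = 1.
The two cells of cage b must have sum 5; hence R1C2 = 4.
1 is placed in row 1, leaving R1C3 = 3.
4 is placed in column 2, leaving R2C2 = 2.
Column 3 now contains 3, which forces R2C3 = 1.
1 is placed in row 2, so R2C4 = 3.
Row 3 already has 4, leaving R3C3 = 2.
Column 2 already has 2, so R4C2 = 3.
Column 3 now contains 2, which forces R4C3 = 4.
Column 4 now contains 3, leaving R4C4 = 1.
2 is placed in row 2, so R2C1 = 4.
Row 4 now contains 4, which forces R4C1 = 2.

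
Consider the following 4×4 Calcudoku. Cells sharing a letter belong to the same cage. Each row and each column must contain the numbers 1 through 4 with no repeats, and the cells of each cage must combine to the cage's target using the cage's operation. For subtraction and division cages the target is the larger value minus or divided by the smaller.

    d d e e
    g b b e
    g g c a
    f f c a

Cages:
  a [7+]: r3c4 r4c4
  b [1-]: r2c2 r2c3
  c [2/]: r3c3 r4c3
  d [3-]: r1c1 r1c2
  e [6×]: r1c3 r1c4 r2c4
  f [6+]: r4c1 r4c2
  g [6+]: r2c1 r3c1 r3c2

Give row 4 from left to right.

The only place for 1 in row 4 is r4c3.
The two cells of cage c must have quotient 2, leaving r3c3 = 2.
2 is placed in column 3; hence r1c3 = 3.
Column 3 already has 3; hence r2c3 = 4.
Cage b needs two cells with difference 1, leaving r2c2 = 3.
Column 2 now contains 3, so r3c2 = 1.
The two cells of cage d must have difference 3, leaving r1c1 = 1.
Column 2 now contains 1, leaving r1c2 = 4.
Row 1 already has 1, leaving r1c4 = 2.
1 is placed in column 1; hence r2c1 = 2.
Column 4 already has 2, which forces r2c4 = 1.
Column 1 already has 2, so r4c1 = 4.
Column 2 now contains 4, so r4c2 = 2.
Row 4 now contains 4, so r4c4 = 3.
Column 1 now contains 4, so r3c1 = 3.
Column 4 already has 3; hence r3c4 = 4.
The full grid is 1 4 3 2 / 2 3 4 1 / 3 1 2 4 / 4 2 1 3.

4 2 1 3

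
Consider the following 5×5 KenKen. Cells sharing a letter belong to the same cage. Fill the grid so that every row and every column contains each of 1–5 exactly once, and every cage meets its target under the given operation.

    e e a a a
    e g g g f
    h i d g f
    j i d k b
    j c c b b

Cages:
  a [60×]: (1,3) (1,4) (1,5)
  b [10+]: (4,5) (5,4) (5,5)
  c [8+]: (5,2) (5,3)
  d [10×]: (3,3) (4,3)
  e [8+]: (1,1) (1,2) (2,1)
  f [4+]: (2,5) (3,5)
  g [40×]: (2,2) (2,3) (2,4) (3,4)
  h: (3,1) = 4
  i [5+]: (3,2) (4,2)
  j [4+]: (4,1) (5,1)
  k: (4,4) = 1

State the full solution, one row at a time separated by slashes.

2 1 4 3 5 / 5 4 1 2 3 / 4 3 2 5 1 / 3 2 5 1 4 / 1 5 3 4 2

H is a freebie, which forces (3,1) = 4.
Cage k is given, so (4,4) = 1.
1 is placed in row 4, leaving (4,1) = 3.
The two cells of cage j must have sum 4; hence (5,1) = 1.
The 3 cells of cage e must have sum 8, leaving (1,2) = 1.
Column 2 now contains 1; hence (3,2) = 3.
Row 3 now contains 3, so (3,5) = 1.
Column 2 already has 3, which forces (5,2) = 5.
Row 5 already has 5; hence (5,3) = 3.
3 is placed in row 5; hence (5,5) = 2.
Cage g needs product 40, so (2,3) = 1.
Column 5 now contains 1, so (2,5) = 3.
Cage i's pair has sum 5, so (4,2) = 2.
2 is placed in row 4, leaving (4,3) = 5.
Cage b needs sum 10, so (4,5) = 4.
Row 5 now contains 2, so (5,4) = 4.
Column 3 now contains 5; hence (1,3) = 4.
Cage a has product 60; hence (1,4) = 3.
4 is placed in column 5, so (1,5) = 5.
2 is placed in column 2, which forces (2,2) = 4.
Column 3 now contains 5, leaving (3,3) = 2.
2 is placed in row 3, leaving (3,4) = 5.
Row 1 now contains 5, which forces (1,1) = 2.
Cage e needs sum 8, which forces (2,1) = 5.
Column 4 already has 5, so (2,4) = 2.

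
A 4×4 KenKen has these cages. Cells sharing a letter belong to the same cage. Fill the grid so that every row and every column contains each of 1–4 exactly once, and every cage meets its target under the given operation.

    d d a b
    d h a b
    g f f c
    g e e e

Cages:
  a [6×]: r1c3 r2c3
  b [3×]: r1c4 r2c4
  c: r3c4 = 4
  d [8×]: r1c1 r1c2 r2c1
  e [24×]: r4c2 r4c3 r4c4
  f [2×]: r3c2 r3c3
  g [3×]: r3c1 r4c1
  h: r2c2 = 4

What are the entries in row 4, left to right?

1 3 4 2

Cage h is given, which forces r2c2 = 4.
Cage c is given, which forces r3c4 = 4.
The 3 cells of cage d must have product 8, which forces r1c1 = 4.
Cage e has product 24, leaving r4c3 = 4.
The only place for 3 in row 3 is r3c1.
Column 1 now contains 3; hence r4c1 = 1.
Cage d has product 8, leaving r1c2 = 1.
Row 1 already has 1, leaving r1c4 = 3.
Column 1 now contains 1, so r2c1 = 2.
2 is placed in row 2, so r2c3 = 3.
3 is placed in column 4, leaving r2c4 = 1.
Column 2 now contains 1, which forces r3c2 = 2.
Row 3 already has 2, leaving r3c3 = 1.
2 is placed in column 2; hence r4c2 = 3.
3 is placed in column 4, leaving r4c4 = 2.
Row 1 already has 3, which forces r1c3 = 2.
The full grid is 4 1 2 3 / 2 4 3 1 / 3 2 1 4 / 1 3 4 2.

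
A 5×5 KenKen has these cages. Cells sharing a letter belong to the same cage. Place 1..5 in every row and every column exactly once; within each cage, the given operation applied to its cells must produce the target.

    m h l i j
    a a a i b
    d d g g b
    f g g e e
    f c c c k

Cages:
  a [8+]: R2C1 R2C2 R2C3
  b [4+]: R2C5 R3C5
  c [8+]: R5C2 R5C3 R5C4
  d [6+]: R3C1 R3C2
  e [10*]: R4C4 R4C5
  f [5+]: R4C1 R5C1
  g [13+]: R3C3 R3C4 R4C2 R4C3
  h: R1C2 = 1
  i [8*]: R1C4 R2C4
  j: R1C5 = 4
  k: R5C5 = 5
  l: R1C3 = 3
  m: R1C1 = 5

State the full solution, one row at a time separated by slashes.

5 1 3 2 4 / 1 5 2 4 3 / 4 2 5 3 1 / 3 4 1 5 2 / 2 3 4 1 5

Cage m is given, leaving R1C1 = 5.
H is a freebie, which forces R1C2 = 1.
L is a freebie; hence R1C3 = 3.
Cage j is given, leaving R1C5 = 4.
K is a freebie, which forces R5C5 = 5.
Row 1 already has 4, which forces R1C4 = 2.
Cage i needs two cells with product 8, leaving R2C4 = 4.
Cage e's pair has product 10; hence R4C4 = 5.
Column 5 already has 5, so R4C5 = 2.
The 4 cells of cage g must have sum 13, which forces R3C3 = 5.
The 3 cells of cage a must have sum 8, which forces R2C2 = 5.
Row 2 needs a 3, and only R2C5 is open for it.
Column 5 now contains 3, leaving R3C5 = 1.
1 is placed in row 3; hence R3C4 = 3.
The 4 cells of cage g must have sum 13, which forces R4C2 = 4.
Cage g needs sum 13, so R4C3 = 1.
4 is placed in column 2; hence R5C2 = 3.
Column 3 already has 1, leaving R5C3 = 4.
Column 4 already has 3, leaving R5C4 = 1.
Cage a needs sum 8, which forces R2C1 = 1.
Column 3 already has 1; hence R2C3 = 2.
The two cells of cage d must have sum 6, which forces R3C1 = 4.
4 is placed in column 2, which forces R3C2 = 2.
Row 4 already has 1; hence R4C1 = 3.
Row 5 already has 1, so R5C1 = 2.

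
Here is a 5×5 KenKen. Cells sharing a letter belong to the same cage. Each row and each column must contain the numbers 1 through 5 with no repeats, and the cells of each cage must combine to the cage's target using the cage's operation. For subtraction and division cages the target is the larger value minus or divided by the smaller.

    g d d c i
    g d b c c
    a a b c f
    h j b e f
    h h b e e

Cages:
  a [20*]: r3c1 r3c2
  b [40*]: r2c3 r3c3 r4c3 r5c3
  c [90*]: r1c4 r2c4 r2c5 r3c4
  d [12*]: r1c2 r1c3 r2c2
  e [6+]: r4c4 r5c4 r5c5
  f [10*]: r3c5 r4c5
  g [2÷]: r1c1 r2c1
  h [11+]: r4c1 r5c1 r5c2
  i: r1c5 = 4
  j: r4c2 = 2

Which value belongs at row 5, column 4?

4

Cage i is a single given cell, so r1c5 = 4.
Cage c needs product 90, which forces r2c5 = 3.
Cage j is a single given cell, which forces r4c2 = 2.
Row 4 now contains 2, which forces r4c5 = 5.
The 3 cells of cage d must have product 12, so r2c2 = 4.
Column 2 now contains 4, leaving r3c2 = 5.
5 is placed in column 5; hence r3c5 = 2.
5 is placed in column 2; hence r5c2 = 3.
Column 5 already has 2, leaving r5c5 = 1.
Column 2 already has 3, so r1c2 = 1.
Cage d has product 12; hence r1c3 = 3.
5 is placed in row 3, leaving r3c1 = 4.
4 is placed in row 3, which forces r3c3 = 1.
2 is placed in row 3, leaving r3c4 = 3.
The 3 cells of cage h must have sum 11; hence r4c1 = 3.
1 is placed in column 3, so r4c3 = 4.
3 is placed in column 4; hence r4c4 = 1.
Cage h needs sum 11, which forces r5c1 = 5.
5 is placed in row 5, which forces r5c3 = 2.
Row 5 now contains 2; hence r5c4 = 4.
Row 1 now contains 1, so r1c1 = 2.
Row 1 already has 2, so r1c4 = 5.
The two cells of cage g must have quotient 2, which forces r2c1 = 1.
Column 3 now contains 2, so r2c3 = 5.
Column 4 already has 5, which forces r2c4 = 2.
Completed grid: 2 1 3 5 4 / 1 4 5 2 3 / 4 5 1 3 2 / 3 2 4 1 5 / 5 3 2 4 1.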